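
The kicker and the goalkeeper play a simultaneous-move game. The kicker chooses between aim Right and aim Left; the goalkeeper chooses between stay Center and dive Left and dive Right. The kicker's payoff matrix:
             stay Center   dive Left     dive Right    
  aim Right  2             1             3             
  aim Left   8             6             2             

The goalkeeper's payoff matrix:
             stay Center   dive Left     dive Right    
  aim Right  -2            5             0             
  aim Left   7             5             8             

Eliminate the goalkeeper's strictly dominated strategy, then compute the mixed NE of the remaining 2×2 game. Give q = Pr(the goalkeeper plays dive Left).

q = 1/6

The goalkeeper's strategy stay Center is strictly dominated by dive Right: 0 > -2 and 8 > 7. Eliminate stay Center.
For the kicker to be willing to mix, the kicker must be indifferent between aim Right and aim Left, which pins down the goalkeeper's mix.
  the kicker's payoff from aim Right: q·1 + (1−q)·3 = -2q + 3
  the kicker's payoff from aim Left: q·6 + (1−q)·2 = 4q + 2
  -2q + 3 = 4q + 2  ⇒  -6q = -1  ⇒  q = 1/6.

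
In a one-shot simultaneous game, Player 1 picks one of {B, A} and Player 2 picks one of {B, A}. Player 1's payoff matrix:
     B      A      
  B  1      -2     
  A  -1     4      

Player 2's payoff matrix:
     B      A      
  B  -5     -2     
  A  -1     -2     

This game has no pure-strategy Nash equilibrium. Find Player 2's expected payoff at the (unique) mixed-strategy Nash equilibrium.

-2

Player 1's mix must leave Player 2 indifferent between B and A.
  Player 2's payoff to B: p·(-5) + (1−p)·(-1) = -4p - 1
  Player 2's payoff to A: p·(-2) + (1−p)·(-2) = -2
  -4p - 1 = -2  ⇒  -4p = -1  ⇒  p = 1/4.
At equilibrium Player 2 is indifferent across columns, so Player 2's payoff equals the payoff from B: (1/4)·(-5) + (3/4)·(-1) = -2.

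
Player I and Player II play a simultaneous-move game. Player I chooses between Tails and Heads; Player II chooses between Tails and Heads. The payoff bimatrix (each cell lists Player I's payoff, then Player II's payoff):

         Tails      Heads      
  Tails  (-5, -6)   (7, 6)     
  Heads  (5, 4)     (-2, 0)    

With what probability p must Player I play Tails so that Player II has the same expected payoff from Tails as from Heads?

Player II's indifference between Tails and Heads determines Player I's mixing probability p:
  Player II's expected payoff from Tails: p·(-6) + (1−p)·4 = -10p + 4
  Player II's expected payoff from Heads: p·6 + (1−p)·0 = 6p
  -10p + 4 = 6p  ⇒  -16p = -4  ⇒  p = 1/4.

p = 1/4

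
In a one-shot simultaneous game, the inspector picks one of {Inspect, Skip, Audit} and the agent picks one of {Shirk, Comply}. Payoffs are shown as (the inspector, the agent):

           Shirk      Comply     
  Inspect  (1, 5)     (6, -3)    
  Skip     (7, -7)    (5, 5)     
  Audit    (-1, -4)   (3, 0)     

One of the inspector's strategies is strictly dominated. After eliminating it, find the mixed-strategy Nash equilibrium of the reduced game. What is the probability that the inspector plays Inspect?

p = 3/5

The inspector's strategy Audit is strictly dominated by Inspect: 1 > -1 and 6 > 3. Eliminate Audit.
Set the agent's expected payoff from Shirk equal to that from Comply:
  the agent's payoff from Shirk: p·5 + (1−p)·(-7) = 12p - 7
  the agent's payoff from Comply: p·(-3) + (1−p)·5 = -8p + 5
  12p - 7 = -8p + 5  ⇒  20p = 12  ⇒  p = 3/5.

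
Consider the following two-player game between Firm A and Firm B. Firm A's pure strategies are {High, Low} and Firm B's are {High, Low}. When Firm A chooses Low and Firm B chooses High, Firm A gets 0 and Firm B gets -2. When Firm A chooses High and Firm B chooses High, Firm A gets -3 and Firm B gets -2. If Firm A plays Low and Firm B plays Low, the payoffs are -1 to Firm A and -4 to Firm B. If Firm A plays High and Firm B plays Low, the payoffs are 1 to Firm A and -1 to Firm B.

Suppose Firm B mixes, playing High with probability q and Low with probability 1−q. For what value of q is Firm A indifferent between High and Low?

q = 2/5

For Firm A to be willing to mix, Firm A must be indifferent between High and Low, which pins down Firm B's mix.
  Firm A's expected payoff from High: q·(-3) + (1−q)·1 = -4q + 1
  Firm A's expected payoff from Low: q·0 + (1−q)·(-1) = q - 1
  -4q + 1 = q - 1  ⇒  -5q = -2  ⇒  q = 2/5.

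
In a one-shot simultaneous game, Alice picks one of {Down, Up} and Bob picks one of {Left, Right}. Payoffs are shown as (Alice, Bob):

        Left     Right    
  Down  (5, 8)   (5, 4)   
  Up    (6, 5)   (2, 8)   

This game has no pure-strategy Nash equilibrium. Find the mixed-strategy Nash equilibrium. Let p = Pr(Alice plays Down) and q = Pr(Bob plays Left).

For Bob to be willing to mix, Bob must be indifferent between Left and Right, which pins down Alice's mix.
  Bob's expected payoff from Left: p·8 + (1−p)·5 = 3p + 5
  Bob's expected payoff from Right: p·4 + (1−p)·8 = -4p + 8
  3p + 5 = -4p + 8  ⇒  7p = 3  ⇒  p = 3/7.
Bob's mix must leave Alice indifferent between Down and Up.
  Alice's payoff from Down: q·5 + (1−q)·5 = 5
  Alice's payoff from Up: q·6 + (1−q)·2 = 4q + 2
  5 = 4q + 2  ⇒  -4q = -3  ⇒  q = 3/4.

p = 3/7, q = 3/4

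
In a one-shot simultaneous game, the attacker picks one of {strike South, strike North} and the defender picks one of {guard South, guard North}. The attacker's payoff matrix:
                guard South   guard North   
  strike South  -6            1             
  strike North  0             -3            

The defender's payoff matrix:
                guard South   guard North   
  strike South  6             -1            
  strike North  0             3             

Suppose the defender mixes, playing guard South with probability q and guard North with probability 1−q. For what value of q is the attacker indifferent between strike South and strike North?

In a mixed equilibrium the attacker is indifferent between strike South and strike North; this condition fixes q.
  the attacker's payoff from strike South: q·(-6) + (1−q)·1 = -7q + 1
  the attacker's payoff from strike North: q·0 + (1−q)·(-3) = 3q - 3
  -7q + 1 = 3q - 3  ⇒  -10q = -4  ⇒  q = 2/5.

q = 2/5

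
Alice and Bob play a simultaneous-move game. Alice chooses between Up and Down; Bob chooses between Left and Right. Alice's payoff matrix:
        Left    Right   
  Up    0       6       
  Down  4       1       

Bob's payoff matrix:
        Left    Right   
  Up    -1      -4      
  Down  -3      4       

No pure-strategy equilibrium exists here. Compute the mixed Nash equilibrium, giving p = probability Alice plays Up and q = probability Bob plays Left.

Alice's mix must leave Bob indifferent between Left and Right.
  Bob's payoff to Left: p·(-1) + (1−p)·(-3) = 2p - 3
  Bob's payoff to Right: p·(-4) + (1−p)·4 = -8p + 4
  2p - 3 = -8p + 4  ⇒  10p = 7  ⇒  p = 7/10.
In a mixed equilibrium Alice is indifferent between Up and Down; this condition fixes q.
  Alice's expected payoff from Up: q·0 + (1−q)·6 = -6q + 6
  Alice's expected payoff from Down: q·4 + (1−q)·1 = 3q + 1
  -6q + 6 = 3q + 1  ⇒  -9q = -5  ⇒  q = 5/9.

p = 7/10, q = 5/9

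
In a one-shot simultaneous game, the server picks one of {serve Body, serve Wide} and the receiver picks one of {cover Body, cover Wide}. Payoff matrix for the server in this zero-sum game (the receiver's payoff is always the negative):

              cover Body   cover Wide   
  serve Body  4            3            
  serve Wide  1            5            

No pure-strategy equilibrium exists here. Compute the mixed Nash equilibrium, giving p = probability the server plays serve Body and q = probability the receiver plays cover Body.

p = 4/5, q = 2/5

The receiver's indifference between cover Body and cover Wide determines the server's mixing probability p:
  the receiver's payoff from cover Body: p·(-4) + (1−p)·(-1) = -3p - 1
  the receiver's payoff from cover Wide: p·(-3) + (1−p)·(-5) = 2p - 5
  -3p - 1 = 2p - 5  ⇒  -5p = -4  ⇒  p = 4/5.
The server's indifference between serve Body and serve Wide determines the receiver's mixing probability q:
  the server's payoff from serve Body: q·4 + (1−q)·3 = q + 3
  the server's payoff from serve Wide: q·1 + (1−q)·5 = -4q + 5
  q + 3 = -4q + 5  ⇒  5q = 2  ⇒  q = 2/5.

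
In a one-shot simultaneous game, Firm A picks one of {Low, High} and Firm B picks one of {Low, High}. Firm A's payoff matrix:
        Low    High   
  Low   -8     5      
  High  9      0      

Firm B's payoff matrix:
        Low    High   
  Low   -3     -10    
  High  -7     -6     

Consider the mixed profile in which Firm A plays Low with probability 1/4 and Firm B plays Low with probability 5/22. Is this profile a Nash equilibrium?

No

Given Firm A's mix p = 1/4, Firm B's payoff from Low is -6 but from High is -7. Firm B strictly prefers Low, so Firm B would not mix.
So the proposed profile is not a Nash equilibrium.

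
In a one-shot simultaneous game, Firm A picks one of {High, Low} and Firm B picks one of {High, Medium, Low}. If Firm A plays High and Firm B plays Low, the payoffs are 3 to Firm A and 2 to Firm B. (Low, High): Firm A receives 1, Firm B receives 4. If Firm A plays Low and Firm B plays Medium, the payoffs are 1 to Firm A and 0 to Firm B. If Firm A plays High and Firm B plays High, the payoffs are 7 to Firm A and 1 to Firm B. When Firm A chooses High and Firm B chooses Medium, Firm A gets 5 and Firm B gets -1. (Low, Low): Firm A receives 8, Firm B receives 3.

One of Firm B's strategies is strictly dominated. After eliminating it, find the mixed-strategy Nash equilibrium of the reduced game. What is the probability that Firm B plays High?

Firm B's strategy Medium is strictly dominated by Low: 2 > -1 and 3 > 0. Eliminate Medium.
For Firm A to be willing to mix, Firm A must be indifferent between High and Low, which pins down Firm B's mix.
  Firm A's expected payoff from High: q·7 + (1−q)·3 = 4q + 3
  Firm A's expected payoff from Low: q·1 + (1−q)·8 = -7q + 8
  4q + 3 = -7q + 8  ⇒  11q = 5  ⇒  q = 5/11.

q = 5/11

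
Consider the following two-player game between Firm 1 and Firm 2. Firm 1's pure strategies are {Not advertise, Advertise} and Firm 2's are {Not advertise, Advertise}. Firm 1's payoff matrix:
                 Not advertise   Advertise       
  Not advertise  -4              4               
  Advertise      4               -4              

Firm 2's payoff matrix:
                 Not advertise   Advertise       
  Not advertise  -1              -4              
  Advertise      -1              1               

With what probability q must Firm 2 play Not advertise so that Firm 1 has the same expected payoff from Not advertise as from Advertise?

q = 1/2

Firm 1's indifference between Not advertise and Advertise determines Firm 2's mixing probability q:
  Firm 1's payoff to Not advertise: q·(-4) + (1−q)·4 = -8q + 4
  Firm 1's payoff to Advertise: q·4 + (1−q)·(-4) = 8q - 4
  -8q + 4 = 8q - 4  ⇒  -16q = -8  ⇒  q = 1/2.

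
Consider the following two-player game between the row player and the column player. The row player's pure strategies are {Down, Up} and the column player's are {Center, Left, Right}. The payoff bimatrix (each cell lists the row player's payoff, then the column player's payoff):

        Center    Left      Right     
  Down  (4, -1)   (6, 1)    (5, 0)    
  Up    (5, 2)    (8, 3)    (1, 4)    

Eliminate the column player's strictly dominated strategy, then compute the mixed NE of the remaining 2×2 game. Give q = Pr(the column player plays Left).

The column player's strategy Center is strictly dominated by Left: 1 > -1 and 3 > 2. Eliminate Center.
Set the row player's expected payoff from Down equal to that from Up:
  the row player's payoff from Down: q·6 + (1−q)·5 = q + 5
  the row player's payoff from Up: q·8 + (1−q)·1 = 7q + 1
  q + 5 = 7q + 1  ⇒  -6q = -4  ⇒  q = 2/3.

q = 2/3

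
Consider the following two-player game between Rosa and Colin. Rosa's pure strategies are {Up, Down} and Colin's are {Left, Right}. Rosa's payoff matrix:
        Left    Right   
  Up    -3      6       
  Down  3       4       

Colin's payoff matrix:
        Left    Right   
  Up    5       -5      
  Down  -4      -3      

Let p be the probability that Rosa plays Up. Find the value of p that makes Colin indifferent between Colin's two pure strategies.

Rosa's mix must leave Colin indifferent between Left and Right.
  Colin's expected payoff from Left: p·5 + (1−p)·(-4) = 9p - 4
  Colin's expected payoff from Right: p·(-5) + (1−p)·(-3) = -2p - 3
  9p - 4 = -2p - 3  ⇒  11p = 1  ⇒  p = 1/11.

p = 1/11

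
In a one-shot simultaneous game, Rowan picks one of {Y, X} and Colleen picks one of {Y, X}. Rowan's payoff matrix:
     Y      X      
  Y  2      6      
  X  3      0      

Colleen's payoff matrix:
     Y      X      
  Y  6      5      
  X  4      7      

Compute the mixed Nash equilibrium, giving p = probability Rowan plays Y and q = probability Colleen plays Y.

p = 3/4, q = 6/7

In a mixed equilibrium Colleen is indifferent between Y and X; this condition fixes p.
  Colleen's payoff to Y: p·6 + (1−p)·4 = 2p + 4
  Colleen's payoff to X: p·5 + (1−p)·7 = -2p + 7
  2p + 4 = -2p + 7  ⇒  4p = 3  ⇒  p = 3/4.
For Rowan to be willing to mix, Rowan must be indifferent between Y and X, which pins down Colleen's mix.
  Rowan's expected payoff from Y: q·2 + (1−q)·6 = -4q + 6
  Rowan's expected payoff from X: q·3 + (1−q)·0 = 3q
  -4q + 6 = 3q  ⇒  -7q = -6  ⇒  q = 6/7.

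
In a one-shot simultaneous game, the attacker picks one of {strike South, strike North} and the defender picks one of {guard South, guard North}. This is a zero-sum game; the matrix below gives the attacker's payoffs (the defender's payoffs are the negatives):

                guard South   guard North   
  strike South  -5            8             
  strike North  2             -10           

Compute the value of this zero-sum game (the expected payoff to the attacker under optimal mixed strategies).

For the attacker to be willing to mix, the attacker must be indifferent between strike South and strike North, which pins down the defender's mix.
  the attacker's payoff from strike South: q·(-5) + (1−q)·8 = -13q + 8
  the attacker's payoff from strike North: q·2 + (1−q)·(-10) = 12q - 10
  -13q + 8 = 12q - 10  ⇒  -25q = -18  ⇒  q = 18/25.
The value is the attacker's expected payoff against this mix (using strike South): (18/25)·(-5) + (7/25)·8 = -34/25.

v = -34/25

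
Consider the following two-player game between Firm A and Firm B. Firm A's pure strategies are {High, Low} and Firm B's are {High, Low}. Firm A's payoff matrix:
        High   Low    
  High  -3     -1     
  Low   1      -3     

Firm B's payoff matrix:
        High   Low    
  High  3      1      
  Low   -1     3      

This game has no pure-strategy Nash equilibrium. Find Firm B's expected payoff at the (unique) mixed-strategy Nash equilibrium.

For Firm B to be willing to mix, Firm B must be indifferent between High and Low, which pins down Firm A's mix.
  Firm B's expected payoff from High: p·3 + (1−p)·(-1) = 4p - 1
  Firm B's expected payoff from Low: p·1 + (1−p)·3 = -2p + 3
  4p - 1 = -2p + 3  ⇒  6p = 4  ⇒  p = 2/3.
At equilibrium Firm B is indifferent across columns, so Firm B's payoff equals the payoff from High: (2/3)·3 + (1/3)·(-1) = 5/3.

5/3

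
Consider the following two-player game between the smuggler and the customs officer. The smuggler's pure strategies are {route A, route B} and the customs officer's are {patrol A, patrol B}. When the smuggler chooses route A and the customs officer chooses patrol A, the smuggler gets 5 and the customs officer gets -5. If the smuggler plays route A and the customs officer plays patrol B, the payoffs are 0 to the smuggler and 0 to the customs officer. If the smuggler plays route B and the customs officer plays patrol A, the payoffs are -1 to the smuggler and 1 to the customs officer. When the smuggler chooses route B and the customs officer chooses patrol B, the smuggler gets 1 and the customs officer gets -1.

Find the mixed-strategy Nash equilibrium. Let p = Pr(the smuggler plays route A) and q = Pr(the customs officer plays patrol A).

Set the customs officer's expected payoff from patrol A equal to that from patrol B:
  the customs officer's payoff from patrol A: p·(-5) + (1−p)·1 = -6p + 1
  the customs officer's payoff from patrol B: p·0 + (1−p)·(-1) = p - 1
  -6p + 1 = p - 1  ⇒  -7p = -2  ⇒  p = 2/7.
Set the smuggler's expected payoff from route A equal to that from route B:
  the smuggler's expected payoff from route A: q·5 + (1−q)·0 = 5q
  the smuggler's expected payoff from route B: q·(-1) + (1−q)·1 = -2q + 1
  5q = -2q + 1  ⇒  7q = 1  ⇒  q = 1/7.

p = 2/7, q = 1/7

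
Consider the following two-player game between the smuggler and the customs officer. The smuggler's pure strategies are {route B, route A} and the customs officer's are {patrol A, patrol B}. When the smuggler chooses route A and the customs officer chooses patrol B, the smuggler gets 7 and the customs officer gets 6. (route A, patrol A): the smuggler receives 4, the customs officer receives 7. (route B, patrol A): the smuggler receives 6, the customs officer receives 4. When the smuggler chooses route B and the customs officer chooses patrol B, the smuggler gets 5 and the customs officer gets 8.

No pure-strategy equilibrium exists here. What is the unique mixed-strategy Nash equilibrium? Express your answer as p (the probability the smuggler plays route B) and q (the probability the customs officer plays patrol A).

For the customs officer to be willing to mix, the customs officer must be indifferent between patrol A and patrol B, which pins down the smuggler's mix.
  the customs officer's payoff to patrol A: p·4 + (1−p)·7 = -3p + 7
  the customs officer's payoff to patrol B: p·8 + (1−p)·6 = 2p + 6
  -3p + 7 = 2p + 6  ⇒  -5p = -1  ⇒  p = 1/5.
In a mixed equilibrium the smuggler is indifferent between route B and route A; this condition fixes q.
  the smuggler's payoff from route B: q·6 + (1−q)·5 = q + 5
  the smuggler's payoff from route A: q·4 + (1−q)·7 = -3q + 7
  q + 5 = -3q + 7  ⇒  4q = 2  ⇒  q = 1/2.

p = 1/5, q = 1/2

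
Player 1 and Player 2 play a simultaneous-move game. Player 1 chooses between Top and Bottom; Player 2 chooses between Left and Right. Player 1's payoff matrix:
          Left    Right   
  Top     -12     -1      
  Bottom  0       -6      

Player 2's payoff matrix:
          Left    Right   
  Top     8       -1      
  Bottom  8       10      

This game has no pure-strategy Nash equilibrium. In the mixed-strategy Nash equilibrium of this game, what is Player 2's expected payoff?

In a mixed equilibrium Player 2 is indifferent between Left and Right; this condition fixes p.
  Player 2's payoff to Left: p·8 + (1−p)·8 = 8
  Player 2's payoff to Right: p·(-1) + (1−p)·10 = -11p + 10
  8 = -11p + 10  ⇒  11p = 2  ⇒  p = 2/11.
At equilibrium Player 2 is indifferent across columns, so Player 2's payoff equals the payoff from Left: (2/11)·8 + (9/11)·8 = 8.

8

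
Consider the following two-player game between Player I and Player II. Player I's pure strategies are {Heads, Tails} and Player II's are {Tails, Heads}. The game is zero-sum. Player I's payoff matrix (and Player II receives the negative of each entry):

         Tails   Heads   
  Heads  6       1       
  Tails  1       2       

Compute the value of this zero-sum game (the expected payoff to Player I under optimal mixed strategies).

v = 11/6

In a mixed equilibrium Player I is indifferent between Heads and Tails; this condition fixes q.
  Player I's expected payoff from Heads: q·6 + (1−q)·1 = 5q + 1
  Player I's expected payoff from Tails: q·1 + (1−q)·2 = -q + 2
  5q + 1 = -q + 2  ⇒  6q = 1  ⇒  q = 1/6.
The value is Player I's expected payoff against this mix (using Heads): (1/6)·6 + (5/6)·1 = 11/6.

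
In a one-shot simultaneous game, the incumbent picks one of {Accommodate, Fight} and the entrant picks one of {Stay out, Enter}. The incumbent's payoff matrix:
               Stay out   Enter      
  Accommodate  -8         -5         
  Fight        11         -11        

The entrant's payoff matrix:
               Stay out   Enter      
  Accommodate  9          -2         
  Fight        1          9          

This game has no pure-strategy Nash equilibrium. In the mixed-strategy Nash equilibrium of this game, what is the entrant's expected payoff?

83/19

In a mixed equilibrium the entrant is indifferent between Stay out and Enter; this condition fixes p.
  the entrant's payoff to Stay out: p·9 + (1−p)·1 = 8p + 1
  the entrant's payoff to Enter: p·(-2) + (1−p)·9 = -11p + 9
  8p + 1 = -11p + 9  ⇒  19p = 8  ⇒  p = 8/19.
At equilibrium the entrant is indifferent across columns, so the entrant's payoff equals the payoff from Stay out: (8/19)·9 + (11/19)·1 = 83/19.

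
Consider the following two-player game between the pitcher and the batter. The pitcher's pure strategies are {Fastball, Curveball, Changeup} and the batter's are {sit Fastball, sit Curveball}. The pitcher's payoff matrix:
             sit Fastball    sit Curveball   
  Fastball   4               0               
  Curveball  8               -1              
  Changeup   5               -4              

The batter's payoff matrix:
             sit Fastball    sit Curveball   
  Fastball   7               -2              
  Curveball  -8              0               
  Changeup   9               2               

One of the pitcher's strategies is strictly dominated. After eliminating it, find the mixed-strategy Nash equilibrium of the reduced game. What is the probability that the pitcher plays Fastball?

The pitcher's strategy Changeup is strictly dominated by Curveball: 8 > 5 and -1 > -4. Eliminate Changeup.
The pitcher's mix must leave the batter indifferent between sit Fastball and sit Curveball.
  the batter's payoff from sit Fastball: p·7 + (1−p)·(-8) = 15p - 8
  the batter's payoff from sit Curveball: p·(-2) + (1−p)·0 = -2p
  15p - 8 = -2p  ⇒  17p = 8  ⇒  p = 8/17.

p = 8/17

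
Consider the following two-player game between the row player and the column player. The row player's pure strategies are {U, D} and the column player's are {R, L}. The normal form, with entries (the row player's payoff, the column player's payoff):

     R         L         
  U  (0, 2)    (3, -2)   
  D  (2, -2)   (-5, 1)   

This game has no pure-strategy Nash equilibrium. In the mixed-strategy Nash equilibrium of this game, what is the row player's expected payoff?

In a mixed equilibrium the row player is indifferent between U and D; this condition fixes q.
  the row player's payoff to U: q·0 + (1−q)·3 = -3q + 3
  the row player's payoff to D: q·2 + (1−q)·(-5) = 7q - 5
  -3q + 3 = 7q - 5  ⇒  -10q = -8  ⇒  q = 4/5.
At equilibrium the row player is indifferent across rows, so the row player's payoff equals the payoff from U: (4/5)·0 + (1/5)·3 = 3/5.

3/5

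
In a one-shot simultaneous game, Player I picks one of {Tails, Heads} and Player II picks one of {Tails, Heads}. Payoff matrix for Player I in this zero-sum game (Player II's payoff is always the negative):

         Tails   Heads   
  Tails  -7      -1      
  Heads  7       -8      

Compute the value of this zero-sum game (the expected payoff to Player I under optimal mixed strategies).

v = -3

For Player I to be willing to mix, Player I must be indifferent between Tails and Heads, which pins down Player II's mix.
  Player I's payoff to Tails: q·(-7) + (1−q)·(-1) = -6q - 1
  Player I's payoff to Heads: q·7 + (1−q)·(-8) = 15q - 8
  -6q - 1 = 15q - 8  ⇒  -21q = -7  ⇒  q = 1/3.
The value is Player I's expected payoff against this mix (using Tails): (1/3)·(-7) + (2/3)·(-1) = -3.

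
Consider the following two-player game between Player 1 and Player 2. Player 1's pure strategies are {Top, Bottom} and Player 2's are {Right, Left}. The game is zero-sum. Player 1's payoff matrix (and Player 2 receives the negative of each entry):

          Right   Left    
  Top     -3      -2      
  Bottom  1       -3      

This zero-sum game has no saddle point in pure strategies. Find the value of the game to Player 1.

Set Player 1's expected payoff from Top equal to that from Bottom:
  Player 1's payoff to Top: q·(-3) + (1−q)·(-2) = -q - 2
  Player 1's payoff to Bottom: q·1 + (1−q)·(-3) = 4q - 3
  -q - 2 = 4q - 3  ⇒  -5q = -1  ⇒  q = 1/5.
The value is Player 1's expected payoff against this mix (using Top): (1/5)·(-3) + (4/5)·(-2) = -11/5.

v = -11/5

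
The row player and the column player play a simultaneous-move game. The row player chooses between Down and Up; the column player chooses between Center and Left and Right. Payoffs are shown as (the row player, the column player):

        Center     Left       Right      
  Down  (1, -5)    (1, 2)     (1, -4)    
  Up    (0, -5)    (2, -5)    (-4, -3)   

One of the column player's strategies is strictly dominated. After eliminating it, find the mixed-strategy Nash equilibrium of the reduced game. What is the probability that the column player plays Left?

The column player's strategy Center is strictly dominated by Right: -4 > -5 and -3 > -5. Eliminate Center.
In a mixed equilibrium the row player is indifferent between Down and Up; this condition fixes q.
  the row player's expected payoff from Down: q·1 + (1−q)·1 = 1
  the row player's expected payoff from Up: q·2 + (1−q)·(-4) = 6q - 4
  1 = 6q - 4  ⇒  -6q = -5  ⇒  q = 5/6.

q = 5/6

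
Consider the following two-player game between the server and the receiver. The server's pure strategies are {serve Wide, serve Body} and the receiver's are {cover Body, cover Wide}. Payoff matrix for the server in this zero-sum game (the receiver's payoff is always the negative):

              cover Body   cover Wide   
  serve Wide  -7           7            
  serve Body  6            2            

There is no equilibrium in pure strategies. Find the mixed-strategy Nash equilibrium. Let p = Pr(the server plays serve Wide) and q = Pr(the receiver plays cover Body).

For the receiver to be willing to mix, the receiver must be indifferent between cover Body and cover Wide, which pins down the server's mix.
  the receiver's expected payoff from cover Body: p·7 + (1−p)·(-6) = 13p - 6
  the receiver's expected payoff from cover Wide: p·(-7) + (1−p)·(-2) = -5p - 2
  13p - 6 = -5p - 2  ⇒  18p = 4  ⇒  p = 2/9.
The receiver's mix must leave the server indifferent between serve Wide and serve Body.
  the server's expected payoff from serve Wide: q·(-7) + (1−q)·7 = -14q + 7
  the server's expected payoff from serve Body: q·6 + (1−q)·2 = 4q + 2
  -14q + 7 = 4q + 2  ⇒  -18q = -5  ⇒  q = 5/18.

p = 2/9, q = 5/18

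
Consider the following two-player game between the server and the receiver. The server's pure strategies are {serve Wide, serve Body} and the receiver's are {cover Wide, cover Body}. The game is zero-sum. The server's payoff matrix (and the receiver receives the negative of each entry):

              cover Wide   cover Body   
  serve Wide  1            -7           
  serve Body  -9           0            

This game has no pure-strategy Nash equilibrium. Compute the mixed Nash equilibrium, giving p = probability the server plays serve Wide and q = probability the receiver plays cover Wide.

For the receiver to be willing to mix, the receiver must be indifferent between cover Wide and cover Body, which pins down the server's mix.
  the receiver's payoff from cover Wide: p·(-1) + (1−p)·9 = -10p + 9
  the receiver's payoff from cover Body: p·7 + (1−p)·0 = 7p
  -10p + 9 = 7p  ⇒  -17p = -9  ⇒  p = 9/17.
For the server to be willing to mix, the server must be indifferent between serve Wide and serve Body, which pins down the receiver's mix.
  the server's payoff from serve Wide: q·1 + (1−q)·(-7) = 8q - 7
  the server's payoff from serve Body: q·(-9) + (1−q)·0 = -9q
  8q - 7 = -9q  ⇒  17q = 7  ⇒  q = 7/17.

p = 9/17, q = 7/17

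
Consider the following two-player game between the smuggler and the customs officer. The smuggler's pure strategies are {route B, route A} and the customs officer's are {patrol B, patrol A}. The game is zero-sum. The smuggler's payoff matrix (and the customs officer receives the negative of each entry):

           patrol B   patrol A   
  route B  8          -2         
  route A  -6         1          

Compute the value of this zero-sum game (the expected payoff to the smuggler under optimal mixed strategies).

v = -4/17

The customs officer's mix must leave the smuggler indifferent between route B and route A.
  the smuggler's payoff from route B: q·8 + (1−q)·(-2) = 10q - 2
  the smuggler's payoff from route A: q·(-6) + (1−q)·1 = -7q + 1
  10q - 2 = -7q + 1  ⇒  17q = 3  ⇒  q = 3/17.
The value is the smuggler's expected payoff against this mix (using route B): (3/17)·8 + (14/17)·(-2) = -4/17.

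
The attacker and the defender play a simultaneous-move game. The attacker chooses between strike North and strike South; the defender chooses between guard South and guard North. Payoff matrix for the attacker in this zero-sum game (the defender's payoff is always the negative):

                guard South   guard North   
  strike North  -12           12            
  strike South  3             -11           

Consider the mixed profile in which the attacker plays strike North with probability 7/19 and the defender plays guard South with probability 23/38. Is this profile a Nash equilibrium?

Yes

Check the defender's indifference given the attacker's mix p = 7/19:
  payoff from guard South = 48/19; payoff from guard North = 48/19 — equal.
Check the attacker's indifference given the defender's mix q = 23/38:
  payoff from strike North = -48/19; payoff from strike South = -48/19 — equal.
Both players are indifferent, so neither can profitably deviate.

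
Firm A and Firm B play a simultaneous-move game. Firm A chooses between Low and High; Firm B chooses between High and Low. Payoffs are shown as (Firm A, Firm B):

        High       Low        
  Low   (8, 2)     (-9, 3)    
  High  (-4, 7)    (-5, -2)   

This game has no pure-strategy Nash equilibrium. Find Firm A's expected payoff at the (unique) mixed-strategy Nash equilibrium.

In a mixed equilibrium Firm A is indifferent between Low and High; this condition fixes q.
  Firm A's payoff from Low: q·8 + (1−q)·(-9) = 17q - 9
  Firm A's payoff from High: q·(-4) + (1−q)·(-5) = q - 5
  17q - 9 = q - 5  ⇒  16q = 4  ⇒  q = 1/4.
At equilibrium Firm A is indifferent across rows, so Firm A's payoff equals the payoff from Low: (1/4)·8 + (3/4)·(-9) = -19/4.

-19/4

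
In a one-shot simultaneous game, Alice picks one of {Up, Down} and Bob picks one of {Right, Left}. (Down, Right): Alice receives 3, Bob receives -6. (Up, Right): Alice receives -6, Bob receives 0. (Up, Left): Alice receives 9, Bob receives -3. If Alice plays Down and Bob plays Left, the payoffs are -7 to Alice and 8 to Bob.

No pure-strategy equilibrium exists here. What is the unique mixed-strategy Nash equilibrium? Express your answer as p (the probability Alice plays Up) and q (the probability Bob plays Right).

p = 14/17, q = 16/25

Alice's mix must leave Bob indifferent between Right and Left.
  Bob's payoff from Right: p·0 + (1−p)·(-6) = 6p - 6
  Bob's payoff from Left: p·(-3) + (1−p)·8 = -11p + 8
  6p - 6 = -11p + 8  ⇒  17p = 14  ⇒  p = 14/17.
For Alice to be willing to mix, Alice must be indifferent between Up and Down, which pins down Bob's mix.
  Alice's expected payoff from Up: q·(-6) + (1−q)·9 = -15q + 9
  Alice's expected payoff from Down: q·3 + (1−q)·(-7) = 10q - 7
  -15q + 9 = 10q - 7  ⇒  -25q = -16  ⇒  q = 16/25.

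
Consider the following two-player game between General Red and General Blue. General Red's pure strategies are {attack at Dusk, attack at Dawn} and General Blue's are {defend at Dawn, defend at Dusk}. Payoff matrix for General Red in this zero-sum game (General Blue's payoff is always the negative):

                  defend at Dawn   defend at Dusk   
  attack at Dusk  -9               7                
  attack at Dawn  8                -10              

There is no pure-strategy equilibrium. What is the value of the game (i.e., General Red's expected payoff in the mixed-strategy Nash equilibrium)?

In a mixed equilibrium General Red is indifferent between attack at Dusk and attack at Dawn; this condition fixes q.
  General Red's expected payoff from attack at Dusk: q·(-9) + (1−q)·7 = -16q + 7
  General Red's expected payoff from attack at Dawn: q·8 + (1−q)·(-10) = 18q - 10
  -16q + 7 = 18q - 10  ⇒  -34q = -17  ⇒  q = 1/2.
The value is General Red's expected payoff against this mix (using attack at Dusk): (1/2)·(-9) + (1/2)·7 = -1.

v = -1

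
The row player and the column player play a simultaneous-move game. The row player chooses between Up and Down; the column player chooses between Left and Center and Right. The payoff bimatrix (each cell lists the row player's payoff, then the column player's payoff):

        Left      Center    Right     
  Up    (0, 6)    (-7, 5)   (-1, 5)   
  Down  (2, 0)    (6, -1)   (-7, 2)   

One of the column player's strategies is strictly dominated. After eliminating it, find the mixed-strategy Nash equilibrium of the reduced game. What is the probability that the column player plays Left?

q = 3/4

The column player's strategy Center is strictly dominated by Left: 6 > 5 and 0 > -1. Eliminate Center.
In a mixed equilibrium the row player is indifferent between Up and Down; this condition fixes q.
  the row player's payoff from Up: q·0 + (1−q)·(-1) = q - 1
  the row player's payoff from Down: q·2 + (1−q)·(-7) = 9q - 7
  q - 1 = 9q - 7  ⇒  -8q = -6  ⇒  q = 3/4.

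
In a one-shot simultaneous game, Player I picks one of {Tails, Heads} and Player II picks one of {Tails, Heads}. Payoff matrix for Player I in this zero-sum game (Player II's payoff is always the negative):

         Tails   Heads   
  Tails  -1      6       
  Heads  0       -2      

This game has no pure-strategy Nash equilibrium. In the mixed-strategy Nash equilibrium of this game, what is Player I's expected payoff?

-2/9

Set Player I's expected payoff from Tails equal to that from Heads:
  Player I's expected payoff from Tails: q·(-1) + (1−q)·6 = -7q + 6
  Player I's expected payoff from Heads: q·0 + (1−q)·(-2) = 2q - 2
  -7q + 6 = 2q - 2  ⇒  -9q = -8  ⇒  q = 8/9.
At equilibrium Player I is indifferent across rows, so Player I's payoff equals the payoff from Tails: (8/9)·(-1) + (1/9)·6 = -2/9.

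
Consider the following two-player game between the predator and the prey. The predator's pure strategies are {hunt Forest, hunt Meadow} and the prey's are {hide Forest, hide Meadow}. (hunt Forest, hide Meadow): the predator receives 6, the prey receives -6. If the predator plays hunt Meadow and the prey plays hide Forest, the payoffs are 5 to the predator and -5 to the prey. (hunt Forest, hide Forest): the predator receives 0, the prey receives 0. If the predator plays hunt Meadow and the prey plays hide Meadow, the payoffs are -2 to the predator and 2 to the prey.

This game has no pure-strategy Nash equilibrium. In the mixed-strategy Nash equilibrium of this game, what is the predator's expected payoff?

30/13

The prey's mix must leave the predator indifferent between hunt Forest and hunt Meadow.
  the predator's payoff from hunt Forest: q·0 + (1−q)·6 = -6q + 6
  the predator's payoff from hunt Meadow: q·5 + (1−q)·(-2) = 7q - 2
  -6q + 6 = 7q - 2  ⇒  -13q = -8  ⇒  q = 8/13.
At equilibrium the predator is indifferent across rows, so the predator's payoff equals the payoff from hunt Forest: (8/13)·0 + (5/13)·6 = 30/13.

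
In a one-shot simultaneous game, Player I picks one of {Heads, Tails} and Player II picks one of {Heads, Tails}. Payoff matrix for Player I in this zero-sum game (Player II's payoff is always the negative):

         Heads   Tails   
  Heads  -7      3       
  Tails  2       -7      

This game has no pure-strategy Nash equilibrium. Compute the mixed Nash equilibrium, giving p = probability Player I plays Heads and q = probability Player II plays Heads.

p = 9/19, q = 10/19

In a mixed equilibrium Player II is indifferent between Heads and Tails; this condition fixes p.
  Player II's payoff from Heads: p·7 + (1−p)·(-2) = 9p - 2
  Player II's payoff from Tails: p·(-3) + (1−p)·7 = -10p + 7
  9p - 2 = -10p + 7  ⇒  19p = 9  ⇒  p = 9/19.
Player I's indifference between Heads and Tails determines Player II's mixing probability q:
  Player I's expected payoff from Heads: q·(-7) + (1−q)·3 = -10q + 3
  Player I's expected payoff from Tails: q·2 + (1−q)·(-7) = 9q - 7
  -10q + 3 = 9q - 7  ⇒  -19q = -10  ⇒  q = 10/19.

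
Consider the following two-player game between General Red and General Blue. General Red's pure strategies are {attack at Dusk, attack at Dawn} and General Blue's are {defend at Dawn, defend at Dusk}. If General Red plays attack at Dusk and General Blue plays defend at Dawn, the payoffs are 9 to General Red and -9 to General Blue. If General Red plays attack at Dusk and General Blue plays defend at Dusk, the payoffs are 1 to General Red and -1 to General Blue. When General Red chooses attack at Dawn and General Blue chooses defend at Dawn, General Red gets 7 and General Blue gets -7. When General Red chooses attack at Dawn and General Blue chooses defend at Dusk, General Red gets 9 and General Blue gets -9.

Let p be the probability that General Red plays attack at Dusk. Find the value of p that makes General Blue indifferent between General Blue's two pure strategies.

General Blue's indifference between defend at Dawn and defend at Dusk determines General Red's mixing probability p:
  General Blue's payoff to defend at Dawn: p·(-9) + (1−p)·(-7) = -2p - 7
  General Blue's payoff to defend at Dusk: p·(-1) + (1−p)·(-9) = 8p - 9
  -2p - 7 = 8p - 9  ⇒  -10p = -2  ⇒  p = 1/5.

p = 1/5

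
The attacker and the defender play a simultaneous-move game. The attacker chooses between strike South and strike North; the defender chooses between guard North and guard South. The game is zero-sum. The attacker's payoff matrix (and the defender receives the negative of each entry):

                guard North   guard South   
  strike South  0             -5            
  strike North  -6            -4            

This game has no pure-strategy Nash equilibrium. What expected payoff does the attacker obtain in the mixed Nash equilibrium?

-30/7

The defender's mix must leave the attacker indifferent between strike South and strike North.
  the attacker's expected payoff from strike South: q·0 + (1−q)·(-5) = 5q - 5
  the attacker's expected payoff from strike North: q·(-6) + (1−q)·(-4) = -2q - 4
  5q - 5 = -2q - 4  ⇒  7q = 1  ⇒  q = 1/7.
At equilibrium the attacker is indifferent across rows, so the attacker's payoff equals the payoff from strike South: (1/7)·0 + (6/7)·(-5) = -30/7.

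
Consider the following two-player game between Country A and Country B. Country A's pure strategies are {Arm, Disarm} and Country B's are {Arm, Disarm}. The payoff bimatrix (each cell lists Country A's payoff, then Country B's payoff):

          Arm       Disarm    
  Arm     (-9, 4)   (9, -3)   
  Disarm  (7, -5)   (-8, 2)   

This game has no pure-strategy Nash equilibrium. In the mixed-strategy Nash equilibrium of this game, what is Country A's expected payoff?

Country A's indifference between Arm and Disarm determines Country B's mixing probability q:
  Country A's payoff from Arm: q·(-9) + (1−q)·9 = -18q + 9
  Country A's payoff from Disarm: q·7 + (1−q)·(-8) = 15q - 8
  -18q + 9 = 15q - 8  ⇒  -33q = -17  ⇒  q = 17/33.
At equilibrium Country A is indifferent across rows, so Country A's payoff equals the payoff from Arm: (17/33)·(-9) + (16/33)·9 = -3/11.

-3/11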